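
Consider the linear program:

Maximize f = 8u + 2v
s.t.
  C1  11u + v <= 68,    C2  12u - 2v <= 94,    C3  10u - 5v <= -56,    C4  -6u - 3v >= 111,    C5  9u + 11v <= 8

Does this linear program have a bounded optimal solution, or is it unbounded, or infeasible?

bounded optimum

Extreme points and f = 8u + 2v:
  (-241/20, -129/10) → f = -611/5
  (-415/13, 349/13) → f = -2622/13
The feasible region has finitely many vertices and no improving ray; the maximum is -611/5 at (-241/20, -129/10).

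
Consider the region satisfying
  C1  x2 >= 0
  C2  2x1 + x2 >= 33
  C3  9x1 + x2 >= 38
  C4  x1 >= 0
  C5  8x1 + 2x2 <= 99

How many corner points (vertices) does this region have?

Of the 10 pairwise boundary intersections, those satisfying every inequality are:
  (5/7, 221/7)
  (33/4, 33/2)
  (0, 38)
  (0, 99/2)

4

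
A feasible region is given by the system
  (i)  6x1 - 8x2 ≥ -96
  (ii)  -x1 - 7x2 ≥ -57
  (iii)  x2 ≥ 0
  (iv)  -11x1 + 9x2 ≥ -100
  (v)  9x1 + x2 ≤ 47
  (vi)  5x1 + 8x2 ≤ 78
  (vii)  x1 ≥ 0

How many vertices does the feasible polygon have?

Of the 21 pairwise boundary intersections, those satisfying every inequality are:
  (10/3, 23/3)
  (0, 57/7)
  (47/9, 0)
  (0, 0)
  (298/67, 467/67)

5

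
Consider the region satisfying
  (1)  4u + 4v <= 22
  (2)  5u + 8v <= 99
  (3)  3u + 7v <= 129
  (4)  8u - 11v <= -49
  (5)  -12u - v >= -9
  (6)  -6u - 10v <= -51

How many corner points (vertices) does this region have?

Intersecting each pair of boundary lines and keeping only the points that satisfy every inequality leaves:
  (-55/3, 143/6)
  (7/22, 57/11)
  (-339/11, 348/11)
  (-311/4, 207/4)
  (13/38, 93/19)

5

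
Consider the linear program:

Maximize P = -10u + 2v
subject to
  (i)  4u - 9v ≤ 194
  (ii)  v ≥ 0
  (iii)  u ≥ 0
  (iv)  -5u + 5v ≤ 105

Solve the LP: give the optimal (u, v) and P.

u = 0, v = 21, maximum P = 42

Extreme points and P = -10u + 2v:
  (97/2, 0) → P = -485
  (0, 0) → P = 0
  (0, 21) → P = 42
The feasible region is unbounded (it extends along (1, 1), (9, 4)), but P strictly decreases along every unbounded feasible direction, so there is no improving ray and the maximum is attained at a vertex.

The optimum lies where u = 0 and -5u + 5v = 105.
Solving simultaneously gives u = 0, v = 21.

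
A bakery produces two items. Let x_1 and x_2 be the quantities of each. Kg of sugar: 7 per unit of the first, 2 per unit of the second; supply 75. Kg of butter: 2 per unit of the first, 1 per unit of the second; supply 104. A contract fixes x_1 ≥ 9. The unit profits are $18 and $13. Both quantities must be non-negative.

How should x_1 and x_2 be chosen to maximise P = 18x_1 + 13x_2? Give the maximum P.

x_1 = 9, x_2 = 6, maximum P = 240

Vertices and P = 18x_1 + 13x_2:
  (75/7, 0) → P = 1350/7
  (9, 0) → P = 162
  (9, 6) → P = 240

The binding constraints are 7x_1 + 2x_2 = 75 and x_1 = 9.
Solving simultaneously gives x_1 = 9, x_2 = 6.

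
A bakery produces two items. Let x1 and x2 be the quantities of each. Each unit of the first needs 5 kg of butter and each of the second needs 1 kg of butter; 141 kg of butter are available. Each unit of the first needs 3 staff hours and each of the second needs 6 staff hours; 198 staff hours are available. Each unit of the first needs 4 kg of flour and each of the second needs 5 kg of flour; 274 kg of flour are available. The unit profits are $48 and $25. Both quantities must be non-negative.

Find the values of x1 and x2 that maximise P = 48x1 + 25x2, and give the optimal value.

Extreme points and P = 48x1 + 25x2:
  (0, 0) → P = 0
  (0, 33) → P = 825
  (141/5, 0) → P = 6768/5
  (24, 21) → P = 1677

The binding constraints are 5x1 + x2 = 141 and 3x1 + 6x2 = 198.
Solving simultaneously gives x1 = 24, x2 = 21.

x1 = 24, x2 = 21, maximum P = 1677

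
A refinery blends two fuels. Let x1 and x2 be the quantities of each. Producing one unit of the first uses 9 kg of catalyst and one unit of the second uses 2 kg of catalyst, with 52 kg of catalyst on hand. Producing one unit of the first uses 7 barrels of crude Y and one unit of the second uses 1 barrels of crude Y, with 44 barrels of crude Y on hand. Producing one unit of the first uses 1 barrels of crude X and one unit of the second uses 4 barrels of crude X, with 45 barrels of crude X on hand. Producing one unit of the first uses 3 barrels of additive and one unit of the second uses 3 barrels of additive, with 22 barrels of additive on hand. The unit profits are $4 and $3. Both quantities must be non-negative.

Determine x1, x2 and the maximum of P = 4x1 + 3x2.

x1 = 16/3, x2 = 2, maximum P = 82/3

Feasible corners and P = 4x1 + 3x2:
  (0, 0) → P = 0
  (0, 22/3) → P = 22
  (52/9, 0) → P = 208/9
  (16/3, 2) → P = 82/3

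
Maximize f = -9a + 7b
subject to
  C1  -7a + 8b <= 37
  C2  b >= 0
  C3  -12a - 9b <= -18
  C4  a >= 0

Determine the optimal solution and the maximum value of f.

a = 0, b = 37/8, maximum f = 259/8

Vertices and f = -9a + 7b:
  (0, 37/8) → f = 259/8
  (3/2, 0) → f = -27/2
  (0, 2) → f = 14
The feasible region is unbounded (it extends along (8, 7), (1, 0)), but f strictly decreases along every unbounded feasible direction, so there is no improving ray and the maximum is attained at a vertex.

At the optimal vertex, -7a + 8b = 37 and a = 0.
Solving simultaneously gives a = 0, b = 37/8.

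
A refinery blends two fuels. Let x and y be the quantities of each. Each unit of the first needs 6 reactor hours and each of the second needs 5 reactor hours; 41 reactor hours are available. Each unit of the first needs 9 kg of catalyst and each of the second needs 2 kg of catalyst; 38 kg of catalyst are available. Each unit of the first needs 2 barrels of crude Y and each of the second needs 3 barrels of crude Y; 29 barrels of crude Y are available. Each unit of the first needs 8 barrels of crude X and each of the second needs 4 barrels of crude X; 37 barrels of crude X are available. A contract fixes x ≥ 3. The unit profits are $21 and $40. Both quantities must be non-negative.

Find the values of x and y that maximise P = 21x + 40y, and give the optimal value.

x = 3, y = 13/4, maximum P = 193

Corner points and P = 21x + 40y:
  (38/9, 0) → P = 266/3
  (3, 0) → P = 63
  (39/10, 29/20) → P = 1399/10
  (3, 13/4) → P = 193

The optimum lies where 8x + 4y = 37 and x = 3.
Solving simultaneously gives x = 3, y = 13/4.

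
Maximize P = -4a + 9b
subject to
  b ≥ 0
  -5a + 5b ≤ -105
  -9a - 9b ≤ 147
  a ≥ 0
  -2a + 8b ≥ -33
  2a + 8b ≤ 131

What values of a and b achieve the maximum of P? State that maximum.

Corner points and P = -4a + 9b:
  (45/2, 3/2) → P = -153/2
  (299/10, 89/10) → P = -79/2
  (41, 49/8) → P = -871/8

a = 299/10, b = 89/10, maximum P = -79/2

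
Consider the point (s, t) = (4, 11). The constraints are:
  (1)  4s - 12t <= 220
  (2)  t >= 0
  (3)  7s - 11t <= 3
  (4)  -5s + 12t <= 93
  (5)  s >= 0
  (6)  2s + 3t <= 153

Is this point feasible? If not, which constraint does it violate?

not feasible — violates (4)

Constraint (4): -5s + 12t = 112, which is not ≤ 93. All other constraints are satisfied.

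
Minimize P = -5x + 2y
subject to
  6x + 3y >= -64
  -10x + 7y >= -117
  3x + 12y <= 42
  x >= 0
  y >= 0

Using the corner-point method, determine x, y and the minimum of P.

x = 566/47, y = 23/47, minimum P = -2784/47

Corner points and P = -5x + 2y:
  (566/47, 23/47) → P = -2784/47
  (117/10, 0) → P = -117/2
  (0, 7/2) → P = 7
  (0, 0) → P = 0

At the optimal vertex, -10x + 7y = -117 and 3x + 12y = 42.
Solving simultaneously gives x = 566/47, y = 23/47.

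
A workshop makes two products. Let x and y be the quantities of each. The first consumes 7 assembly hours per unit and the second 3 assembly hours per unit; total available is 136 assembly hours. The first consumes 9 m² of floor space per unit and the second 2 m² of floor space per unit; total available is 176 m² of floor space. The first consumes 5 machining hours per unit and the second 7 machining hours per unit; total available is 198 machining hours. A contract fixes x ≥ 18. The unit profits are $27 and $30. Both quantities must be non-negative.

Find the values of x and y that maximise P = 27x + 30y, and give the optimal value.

Feasible corners and P = 27x + 30y:
  (136/7, 0) → P = 3672/7
  (18, 0) → P = 486
  (18, 10/3) → P = 586

At the optimal vertex, 7x + 3y = 136 and x = 18.
Solving simultaneously gives x = 18, y = 10/3.

x = 18, y = 10/3, maximum P = 586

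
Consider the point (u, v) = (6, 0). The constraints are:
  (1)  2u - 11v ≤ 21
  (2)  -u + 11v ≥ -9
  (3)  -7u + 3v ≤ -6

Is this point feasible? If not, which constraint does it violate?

(1): 12 ≤ 21 ✓
(2): -6 ≥ -9 ✓
(3): -42 ≤ -6 ✓

feasible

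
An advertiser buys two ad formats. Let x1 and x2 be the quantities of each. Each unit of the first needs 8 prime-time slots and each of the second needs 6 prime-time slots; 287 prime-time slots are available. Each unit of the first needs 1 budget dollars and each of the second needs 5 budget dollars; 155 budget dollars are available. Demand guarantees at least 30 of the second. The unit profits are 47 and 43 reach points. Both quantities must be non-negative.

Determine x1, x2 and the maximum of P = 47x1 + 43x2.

x1 = 5, x2 = 30, maximum P = 1525

Corner points and P = 47x1 + 43x2:
  (0, 31) → P = 1333
  (0, 30) → P = 1290
  (5, 30) → P = 1525

At the optimal vertex, x1 + 5x2 = 155 and x2 = 30.
Solving simultaneously gives x1 = 5, x2 = 30.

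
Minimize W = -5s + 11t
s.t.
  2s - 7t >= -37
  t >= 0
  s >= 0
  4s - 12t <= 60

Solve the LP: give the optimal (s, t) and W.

Corner points and W = -5s + 11t:
  (0, 37/7) → W = 407/7
  (216, 67) → W = -343
  (0, 0) → W = 0
  (15, 0) → W = -75

The binding constraints are 2s - 7t = -37 and 4s - 12t = 60.
Solving simultaneously gives s = 216, t = 67.

s = 216, t = 67, minimum W = -343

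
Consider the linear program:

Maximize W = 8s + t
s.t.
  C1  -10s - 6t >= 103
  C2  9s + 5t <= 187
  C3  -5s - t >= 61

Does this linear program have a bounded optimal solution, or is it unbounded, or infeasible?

From the feasible point (-263/20, 19/4), moving in the direction (1, -5) keeps every constraint satisfied while W increases without bound.

unbounded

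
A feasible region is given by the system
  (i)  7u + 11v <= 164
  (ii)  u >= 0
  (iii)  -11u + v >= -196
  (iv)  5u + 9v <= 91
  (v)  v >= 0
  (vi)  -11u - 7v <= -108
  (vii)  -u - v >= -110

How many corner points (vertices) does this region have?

Pairwise boundary intersections that survive every other constraint:
  (1855/104, 21/104)
  (196/11, 0)
  (335/64, 461/64)
  (108/11, 0)

4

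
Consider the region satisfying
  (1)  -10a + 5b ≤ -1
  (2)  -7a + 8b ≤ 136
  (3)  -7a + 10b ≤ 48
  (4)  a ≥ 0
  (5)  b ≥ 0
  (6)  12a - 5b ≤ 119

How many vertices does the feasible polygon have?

4

Intersecting each pair of boundary lines and keeping only the points that satisfy every inequality leaves:
  (50/13, 487/65)
  (1/10, 0)
  (286/17, 1409/85)
  (119/12, 0)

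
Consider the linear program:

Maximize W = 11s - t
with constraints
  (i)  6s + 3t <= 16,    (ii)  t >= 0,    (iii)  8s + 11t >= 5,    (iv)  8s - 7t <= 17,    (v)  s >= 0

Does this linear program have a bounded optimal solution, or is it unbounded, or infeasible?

Extreme points and W = 11s - t:
  (163/66, 13/33) → W = 589/22
  (0, 16/3) → W = -16/3
  (5/8, 0) → W = 55/8
  (17/8, 0) → W = 187/8
  (0, 5/11) → W = -5/11
The feasible region has finitely many vertices and no improving ray; the maximum is 589/22 at (163/66, 13/33).

bounded optimum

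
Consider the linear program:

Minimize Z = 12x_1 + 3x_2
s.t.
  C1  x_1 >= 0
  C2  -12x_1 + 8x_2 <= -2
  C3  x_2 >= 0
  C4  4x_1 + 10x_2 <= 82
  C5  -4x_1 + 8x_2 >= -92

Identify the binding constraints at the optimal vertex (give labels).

C2 and C3

Extreme points and Z = 12x_1 + 3x_2:
  (1/6, 0) → Z = 2
  (169/38, 122/19) → Z = 1380/19
  (41/2, 0) → Z = 246

The minimum is at (1/6, 0). Substituting into each constraint, equality holds for C2 and C3; the remaining constraints have slack.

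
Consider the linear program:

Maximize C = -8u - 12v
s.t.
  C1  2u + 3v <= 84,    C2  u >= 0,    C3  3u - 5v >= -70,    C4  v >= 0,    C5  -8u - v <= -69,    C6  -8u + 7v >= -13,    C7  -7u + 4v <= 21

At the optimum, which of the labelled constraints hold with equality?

C5 and C6

Vertices and C = -8u - 12v:
  (210/19, 392/19) → C = -336
  (33/2, 17) → C = -336
  (175/23, 427/23) → C = -6524/23
  (31/4, 7) → C = -146
  (85/13, 217/13) → C = -3284/13

The maximum is at (31/4, 7). Substituting into each constraint, equality holds for C5 and C6; the remaining constraints have slack.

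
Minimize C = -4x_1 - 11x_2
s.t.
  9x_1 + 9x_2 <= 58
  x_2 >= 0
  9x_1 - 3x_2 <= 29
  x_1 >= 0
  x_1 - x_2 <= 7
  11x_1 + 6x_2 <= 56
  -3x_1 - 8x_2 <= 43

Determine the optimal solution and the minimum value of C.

x_1 = 0, x_2 = 58/9, minimum C = -638/9

Feasible corners and C = -4x_1 - 11x_2:
  (0, 58/9) → C = -638/9
  (52/15, 134/45) → C = -2098/45
  (29/9, 0) → C = -116/9
  (0, 0) → C = 0
  (114/29, 185/87) → C = -3403/87

The optimum lies where 9x_1 + 9x_2 = 58 and x_1 = 0.
Solving simultaneously gives x_1 = 0, x_2 = 58/9.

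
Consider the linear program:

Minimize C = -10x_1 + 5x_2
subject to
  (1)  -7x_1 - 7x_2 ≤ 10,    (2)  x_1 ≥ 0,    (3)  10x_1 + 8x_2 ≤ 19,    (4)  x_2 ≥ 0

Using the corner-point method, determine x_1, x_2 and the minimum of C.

Vertices and C = -10x_1 + 5x_2:
  (0, 19/8) → C = 95/8
  (0, 0) → C = 0
  (19/10, 0) → C = -19

The optimum lies where 10x_1 + 8x_2 = 19 and x_2 = 0.
Solving simultaneously gives x_1 = 19/10, x_2 = 0.

x_1 = 19/10, x_2 = 0, minimum C = -19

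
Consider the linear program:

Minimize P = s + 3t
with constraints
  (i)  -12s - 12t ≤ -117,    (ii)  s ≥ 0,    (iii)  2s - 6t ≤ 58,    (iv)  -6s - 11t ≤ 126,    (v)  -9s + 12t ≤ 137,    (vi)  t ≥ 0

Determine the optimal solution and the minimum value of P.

Vertices and P = s + 3t:
  (0, 39/4) → P = 117/4
  (39/4, 0) → P = 39/4
  (0, 137/12) → P = 137/4
  (29, 0) → P = 29
The feasible region is unbounded (it extends along (3, 1), (4, 3)), but P strictly increases along every unbounded feasible direction, so there is no improving ray and the minimum is attained at a vertex.

s = 39/4, t = 0, minimum P = 39/4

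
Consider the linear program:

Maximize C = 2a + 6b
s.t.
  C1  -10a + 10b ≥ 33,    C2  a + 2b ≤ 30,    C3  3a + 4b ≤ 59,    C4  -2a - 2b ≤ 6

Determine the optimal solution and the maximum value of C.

Vertices and C = 2a + 6b:
  (229/35, 689/70) → C = 505/7
  (-63/20, 3/20) → C = -27/5
  (-1, 31/2) → C = 91
  (-36, 33) → C = 126

The optimum lies where a + 2b = 30 and -2a - 2b = 6.
Solving simultaneously gives a = -36, b = 33.

a = -36, b = 33, maximum C = 126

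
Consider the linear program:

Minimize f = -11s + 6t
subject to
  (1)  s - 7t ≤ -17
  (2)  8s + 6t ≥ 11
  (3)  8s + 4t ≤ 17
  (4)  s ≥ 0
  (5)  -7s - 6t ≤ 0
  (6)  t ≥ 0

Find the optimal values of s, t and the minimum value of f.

The binding constraints are s - 7t = -17 and 8s + 4t = 17.
Solving simultaneously gives s = 17/20, t = 51/20.

s = 17/20, t = 51/20, minimum f = 119/20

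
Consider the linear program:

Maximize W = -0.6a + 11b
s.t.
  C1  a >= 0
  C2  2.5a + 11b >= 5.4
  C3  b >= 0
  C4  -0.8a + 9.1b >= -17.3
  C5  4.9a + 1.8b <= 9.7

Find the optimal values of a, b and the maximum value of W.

Extreme points and W = -0.6a + 11b:
  (0, 27/55) → W = 27/5
  (0, 97/18) → W = 1067/18
  (373/190, 17/380) → W = -1303/1900

At the optimal vertex, a = 0 and 4.9a + 1.8b = 9.7.
Solving simultaneously gives a = 0, b = 97/18.

a = 0, b = 97/18, maximum W = 1067/18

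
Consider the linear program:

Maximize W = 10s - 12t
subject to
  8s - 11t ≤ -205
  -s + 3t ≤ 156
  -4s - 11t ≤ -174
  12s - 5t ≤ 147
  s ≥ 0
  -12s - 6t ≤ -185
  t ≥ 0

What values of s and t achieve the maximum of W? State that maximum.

s = 1321/46, t = 909/23, maximum W = -4303/23

Vertices and W = 10s - 12t:
  (1321/46, 909/23) → W = -4303/23
  (161/36, 197/9) → W = -3923/18
  (1221/31, 2019/31) → W = -12018/31
  (0, 52) → W = -624
  (0, 185/6) → W = -370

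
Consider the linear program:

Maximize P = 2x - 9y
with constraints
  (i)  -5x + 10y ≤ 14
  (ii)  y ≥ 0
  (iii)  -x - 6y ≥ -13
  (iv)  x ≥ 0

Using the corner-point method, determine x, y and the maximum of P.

Extreme points and P = 2x - 9y:
  (23/20, 79/40) → P = -619/40
  (0, 7/5) → P = -63/5
  (13, 0) → P = 26
  (0, 0) → P = 0

The optimum lies where y = 0 and -x - 6y = -13.
Solving simultaneously gives x = 13, y = 0.

x = 13, y = 0, maximum P = 26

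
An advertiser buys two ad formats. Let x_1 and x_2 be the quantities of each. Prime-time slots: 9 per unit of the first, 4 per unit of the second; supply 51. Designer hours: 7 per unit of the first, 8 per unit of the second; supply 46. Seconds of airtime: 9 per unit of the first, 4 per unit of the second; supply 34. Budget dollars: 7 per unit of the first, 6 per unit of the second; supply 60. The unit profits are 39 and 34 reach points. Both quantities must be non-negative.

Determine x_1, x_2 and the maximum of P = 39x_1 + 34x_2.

Feasible corners and P = 39x_1 + 34x_2:
  (0, 0) → P = 0
  (0, 23/4) → P = 391/2
  (34/9, 0) → P = 442/3
  (2, 4) → P = 214

x_1 = 2, x_2 = 4, maximum P = 214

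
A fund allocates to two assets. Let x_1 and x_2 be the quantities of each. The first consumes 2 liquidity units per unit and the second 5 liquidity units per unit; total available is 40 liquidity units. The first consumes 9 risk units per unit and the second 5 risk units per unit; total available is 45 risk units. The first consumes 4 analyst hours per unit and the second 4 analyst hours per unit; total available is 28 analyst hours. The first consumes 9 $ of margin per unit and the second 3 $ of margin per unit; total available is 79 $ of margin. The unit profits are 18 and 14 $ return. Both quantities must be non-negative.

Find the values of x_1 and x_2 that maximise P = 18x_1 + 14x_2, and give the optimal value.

x_1 = 5/2, x_2 = 9/2, maximum P = 108

The binding constraints are 9x_1 + 5x_2 = 45 and 4x_1 + 4x_2 = 28.
Solving simultaneously gives x_1 = 5/2, x_2 = 9/2.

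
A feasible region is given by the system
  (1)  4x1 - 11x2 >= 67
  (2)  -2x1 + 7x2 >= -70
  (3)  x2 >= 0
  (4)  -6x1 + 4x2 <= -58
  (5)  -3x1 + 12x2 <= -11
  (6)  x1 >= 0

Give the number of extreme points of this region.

Pairwise boundary intersections that survive every other constraint:
  (67/4, 0)
  (683/15, 157/15)
  (35, 0)
  (763/3, 188/3)

4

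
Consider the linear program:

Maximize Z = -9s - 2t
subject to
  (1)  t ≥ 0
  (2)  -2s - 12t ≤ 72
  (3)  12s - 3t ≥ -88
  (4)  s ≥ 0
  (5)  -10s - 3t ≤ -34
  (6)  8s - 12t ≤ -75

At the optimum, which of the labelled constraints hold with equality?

(4) and (5)

Vertices and Z = -9s - 2t:
  (0, 88/3) → Z = -176/3
  (0, 34/3) → Z = -68/3
  (61/48, 511/72) → Z = -3691/144
The feasible region is unbounded (it extends along (3, 2), (1, 4)), but Z strictly decreases along every unbounded feasible direction, so there is no improving ray and the maximum is attained at a vertex.

The maximum is at (0, 34/3). Substituting into each constraint, equality holds for (4) and (5); the remaining constraints have slack.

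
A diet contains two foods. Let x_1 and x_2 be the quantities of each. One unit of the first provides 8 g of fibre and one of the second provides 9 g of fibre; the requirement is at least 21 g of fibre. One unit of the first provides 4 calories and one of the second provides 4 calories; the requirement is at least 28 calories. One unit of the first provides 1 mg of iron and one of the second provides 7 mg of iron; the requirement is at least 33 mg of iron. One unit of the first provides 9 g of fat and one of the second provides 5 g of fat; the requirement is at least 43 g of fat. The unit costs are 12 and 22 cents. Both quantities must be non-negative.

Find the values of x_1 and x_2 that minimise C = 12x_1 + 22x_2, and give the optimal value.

x_1 = 8/3, x_2 = 13/3, minimum C = 382/3

Extreme points and C = 12x_1 + 22x_2:
  (0, 43/5) → C = 946/5
  (33, 0) → C = 396
  (8/3, 13/3) → C = 382/3
  (2, 5) → C = 134
The feasible region is unbounded (it extends along (0, 1), (1, 0)), but C strictly increases along every unbounded feasible direction, so there is no improving ray and the minimum is attained at a vertex.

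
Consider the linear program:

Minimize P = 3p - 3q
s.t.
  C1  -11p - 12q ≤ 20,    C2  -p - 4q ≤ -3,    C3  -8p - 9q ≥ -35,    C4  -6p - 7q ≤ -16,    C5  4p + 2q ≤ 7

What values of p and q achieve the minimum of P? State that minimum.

p = -200, q = 545/3, minimum P = -1145

Extreme points and P = 3p - 3q:
  (-200, 545/3) → P = -1145
  (-332/5, 296/5) → P = -1884/5
  (-7/20, 21/5) → P = -273/20
  (17/16, 11/8) → P = -15/16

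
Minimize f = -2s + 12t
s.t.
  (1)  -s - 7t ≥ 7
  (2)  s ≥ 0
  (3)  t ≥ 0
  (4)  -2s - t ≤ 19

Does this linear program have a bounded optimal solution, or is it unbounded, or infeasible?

The boundaries -s - 7t = 7 and s = 0 meet at (0, -1), but that point violates t ≥ 0. Every candidate vertex is excluded by some other constraint, so the feasible region is empty.

infeasible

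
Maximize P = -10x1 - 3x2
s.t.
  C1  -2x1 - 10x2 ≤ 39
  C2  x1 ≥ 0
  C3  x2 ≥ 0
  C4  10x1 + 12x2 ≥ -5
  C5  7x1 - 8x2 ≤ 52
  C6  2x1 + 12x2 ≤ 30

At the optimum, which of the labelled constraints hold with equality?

C2 and C3

Feasible corners and P = -10x1 - 3x2:
  (0, 0) → P = 0
  (0, 5/2) → P = -15/2
  (52/7, 0) → P = -520/7
  (216/25, 53/50) → P = -4479/50

The maximum is at (0, 0). Substituting into each constraint, equality holds for C2 and C3; the remaining constraints have slack.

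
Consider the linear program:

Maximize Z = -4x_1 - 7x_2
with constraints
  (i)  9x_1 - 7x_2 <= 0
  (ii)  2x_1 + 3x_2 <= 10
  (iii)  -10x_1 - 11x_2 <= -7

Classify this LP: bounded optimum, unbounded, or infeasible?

bounded optimum

Vertices and Z = -4x_1 - 7x_2:
  (70/41, 90/41) → Z = -910/41
  (49/169, 63/169) → Z = -49/13
  (-89/8, 43/4) → Z = -123/4
The feasible region has finitely many vertices and no improving ray; the maximum is -49/13 at (49/169, 63/169).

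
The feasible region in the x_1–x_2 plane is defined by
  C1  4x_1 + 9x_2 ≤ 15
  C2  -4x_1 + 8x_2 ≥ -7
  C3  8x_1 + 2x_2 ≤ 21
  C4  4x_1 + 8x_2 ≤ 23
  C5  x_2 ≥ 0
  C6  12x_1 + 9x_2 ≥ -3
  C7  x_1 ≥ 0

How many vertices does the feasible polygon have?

Pairwise boundary intersections that survive every other constraint:
  (159/64, 9/16)
  (0, 5/3)
  (91/36, 7/18)
  (7/4, 0)
  (0, 0)

5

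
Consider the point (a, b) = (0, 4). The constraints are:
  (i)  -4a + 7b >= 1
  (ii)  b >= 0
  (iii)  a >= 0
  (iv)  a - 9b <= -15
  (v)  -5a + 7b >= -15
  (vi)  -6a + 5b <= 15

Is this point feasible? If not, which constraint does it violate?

Constraint (vi): -6a + 5b = 20, which is not ≤ 15. All other constraints are satisfied.

not feasible — violates (vi)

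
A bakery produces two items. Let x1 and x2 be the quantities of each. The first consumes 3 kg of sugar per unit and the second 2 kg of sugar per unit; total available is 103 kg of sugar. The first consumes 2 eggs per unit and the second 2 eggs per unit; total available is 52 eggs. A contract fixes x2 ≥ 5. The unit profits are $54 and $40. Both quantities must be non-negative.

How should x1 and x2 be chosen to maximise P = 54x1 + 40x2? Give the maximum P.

Vertices and P = 54x1 + 40x2:
  (0, 26) → P = 1040
  (0, 5) → P = 200
  (21, 5) → P = 1334

x1 = 21, x2 = 5, maximum P = 1334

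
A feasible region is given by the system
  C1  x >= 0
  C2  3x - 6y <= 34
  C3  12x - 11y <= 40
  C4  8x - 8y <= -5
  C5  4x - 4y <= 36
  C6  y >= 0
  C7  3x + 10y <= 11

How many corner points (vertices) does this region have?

3

Intersecting each pair of boundary lines and keeping only the points that satisfy every inequality leaves:
  (0, 5/8)
  (0, 11/10)
  (19/52, 103/104)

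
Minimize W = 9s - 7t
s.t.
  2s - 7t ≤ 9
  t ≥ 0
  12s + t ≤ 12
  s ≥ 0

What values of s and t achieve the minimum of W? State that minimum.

s = 0, t = 12, minimum W = -84

Extreme points and W = 9s - 7t:
  (1, 0) → W = 9
  (0, 0) → W = 0
  (0, 12) → W = -84

The binding constraints are 12s + t = 12 and s = 0.
Solving simultaneously gives s = 0, t = 12.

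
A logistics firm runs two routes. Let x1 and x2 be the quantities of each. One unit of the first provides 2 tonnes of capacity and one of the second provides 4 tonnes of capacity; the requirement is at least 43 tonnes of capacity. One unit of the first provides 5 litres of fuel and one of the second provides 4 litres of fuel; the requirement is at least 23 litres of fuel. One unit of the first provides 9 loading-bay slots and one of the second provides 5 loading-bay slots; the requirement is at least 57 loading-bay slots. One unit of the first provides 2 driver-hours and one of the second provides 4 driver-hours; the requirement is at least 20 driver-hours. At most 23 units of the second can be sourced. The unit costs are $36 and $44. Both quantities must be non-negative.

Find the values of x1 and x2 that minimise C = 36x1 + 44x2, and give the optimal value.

x1 = 1/2, x2 = 21/2, minimum C = 480

Extreme points and C = 36x1 + 44x2:
  (0, 57/5) → C = 2508/5
  (0, 23) → C = 1012
  (43/2, 0) → C = 774
  (1/2, 21/2) → C = 480
The feasible region is unbounded (it extends along (1, 0)), but C strictly increases along every unbounded feasible direction, so there is no improving ray and the minimum is attained at a vertex.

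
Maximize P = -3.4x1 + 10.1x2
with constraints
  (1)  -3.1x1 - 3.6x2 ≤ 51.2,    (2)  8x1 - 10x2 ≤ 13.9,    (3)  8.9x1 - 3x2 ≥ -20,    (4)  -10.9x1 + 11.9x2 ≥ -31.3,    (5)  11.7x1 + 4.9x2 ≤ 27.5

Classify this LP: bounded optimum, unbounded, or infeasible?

Feasible corners and P = -3.4x1 + 10.1x2:
  (-2417/650, -28371/6500) → P = -31.4414
  (34311/15620, 5737/15620) → P = -587137/156200
  (-1550/7871, 47875/7871) → P = 977615/15742
The feasible region has finitely many vertices and no improving ray; the maximum is 977615/15742 at (-1550/7871, 47875/7871).

bounded optimum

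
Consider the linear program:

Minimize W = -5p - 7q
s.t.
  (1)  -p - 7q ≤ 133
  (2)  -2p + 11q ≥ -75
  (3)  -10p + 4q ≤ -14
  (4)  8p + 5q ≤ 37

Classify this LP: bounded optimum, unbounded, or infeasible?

Feasible corners and W = -5p - 7q:
  (-73/51, -361/51) → W = 964/17
  (391/49, -263/49) → W = -114/49
  (109/41, 129/41) → W = -1448/41
The feasible region has finitely many vertices and no improving ray; the minimum is -1448/41 at (109/41, 129/41).

bounded optimum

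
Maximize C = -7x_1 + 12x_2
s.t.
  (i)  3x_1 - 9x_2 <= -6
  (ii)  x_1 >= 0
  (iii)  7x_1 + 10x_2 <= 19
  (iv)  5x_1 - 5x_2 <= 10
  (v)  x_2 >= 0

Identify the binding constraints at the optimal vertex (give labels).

(ii) and (iii)

Extreme points and C = -7x_1 + 12x_2:
  (0, 2/3) → C = 8
  (37/31, 33/31) → C = 137/31
  (0, 19/10) → C = 114/5

The maximum is at (0, 19/10). Substituting into each constraint, equality holds for (ii) and (iii); the remaining constraints have slack.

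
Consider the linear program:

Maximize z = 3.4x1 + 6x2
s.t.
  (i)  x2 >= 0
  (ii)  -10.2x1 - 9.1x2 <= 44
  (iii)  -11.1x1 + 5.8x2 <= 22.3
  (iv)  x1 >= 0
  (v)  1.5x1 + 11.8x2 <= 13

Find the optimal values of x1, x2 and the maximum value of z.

x1 = 26/3, x2 = 0, maximum z = 442/15

Vertices and z = 3.4x1 + 6x2:
  (0, 0) → z = 0
  (26/3, 0) → z = 442/15
  (0, 65/59) → z = 390/59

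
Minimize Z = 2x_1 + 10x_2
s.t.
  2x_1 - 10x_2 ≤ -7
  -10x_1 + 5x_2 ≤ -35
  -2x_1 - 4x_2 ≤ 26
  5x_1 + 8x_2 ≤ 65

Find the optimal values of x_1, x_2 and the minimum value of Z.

x_1 = 77/18, x_2 = 14/9, minimum Z = 217/9

Vertices and Z = 2x_1 + 10x_2:
  (77/18, 14/9) → Z = 217/9
  (9, 5/2) → Z = 43
  (121/21, 95/21) → Z = 1192/21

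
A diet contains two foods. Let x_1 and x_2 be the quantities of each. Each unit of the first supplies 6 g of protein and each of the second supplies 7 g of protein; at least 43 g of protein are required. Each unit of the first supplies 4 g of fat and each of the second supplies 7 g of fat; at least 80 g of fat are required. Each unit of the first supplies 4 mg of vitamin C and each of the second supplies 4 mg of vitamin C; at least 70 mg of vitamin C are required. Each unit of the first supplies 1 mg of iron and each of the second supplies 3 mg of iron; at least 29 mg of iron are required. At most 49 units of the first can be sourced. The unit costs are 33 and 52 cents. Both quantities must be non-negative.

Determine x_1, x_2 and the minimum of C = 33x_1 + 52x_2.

The feasible region is unbounded (it extends along (0, 1)), but C strictly increases along every unbounded feasible direction, so there is no improving ray and the minimum is attained at a vertex.

At the optimal vertex, 4x_1 + 4x_2 = 70 and x_1 + 3x_2 = 29.
Solving simultaneously gives x_1 = 47/4, x_2 = 23/4.

x_1 = 47/4, x_2 = 23/4, minimum C = 2747/4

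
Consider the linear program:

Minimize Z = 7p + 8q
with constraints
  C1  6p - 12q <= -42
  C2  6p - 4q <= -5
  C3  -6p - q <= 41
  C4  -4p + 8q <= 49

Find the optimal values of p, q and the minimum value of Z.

Feasible corners and Z = 7p + 8q:
  (9/4, 37/8) → Z = 211/4
  (-89/13, 1/13) → Z = -615/13
  (39/8, 137/16) → Z = 821/8
  (-29/4, 5/2) → Z = -123/4

p = -89/13, q = 1/13, minimum Z = -615/13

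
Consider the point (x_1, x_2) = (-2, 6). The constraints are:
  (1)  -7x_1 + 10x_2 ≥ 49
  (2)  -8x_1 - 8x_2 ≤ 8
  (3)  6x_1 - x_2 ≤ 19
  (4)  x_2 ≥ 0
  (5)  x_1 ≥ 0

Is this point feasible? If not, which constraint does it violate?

not feasible — violates (5)

Constraint (5): x_1 = -2, which is not ≥ 0. All other constraints are satisfied.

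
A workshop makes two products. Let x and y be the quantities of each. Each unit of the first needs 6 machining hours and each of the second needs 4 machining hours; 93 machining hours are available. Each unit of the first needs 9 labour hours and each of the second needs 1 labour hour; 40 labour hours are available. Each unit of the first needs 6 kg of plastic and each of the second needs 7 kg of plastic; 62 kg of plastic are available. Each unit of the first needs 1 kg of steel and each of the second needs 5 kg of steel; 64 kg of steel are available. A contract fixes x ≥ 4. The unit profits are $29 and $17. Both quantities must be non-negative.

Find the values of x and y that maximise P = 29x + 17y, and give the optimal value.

x = 4, y = 4, maximum P = 184

Corner points and P = 29x + 17y:
  (40/9, 0) → P = 1160/9
  (4, 0) → P = 116
  (4, 4) → P = 184

The binding constraints are 9x + y = 40 and x = 4.
Solving simultaneously gives x = 4, y = 4.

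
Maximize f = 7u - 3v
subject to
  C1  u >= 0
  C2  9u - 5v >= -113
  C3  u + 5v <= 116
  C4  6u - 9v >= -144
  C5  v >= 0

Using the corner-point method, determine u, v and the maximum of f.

The optimum lies where u + 5v = 116 and v = 0.
Solving simultaneously gives u = 116, v = 0.

u = 116, v = 0, maximum f = 812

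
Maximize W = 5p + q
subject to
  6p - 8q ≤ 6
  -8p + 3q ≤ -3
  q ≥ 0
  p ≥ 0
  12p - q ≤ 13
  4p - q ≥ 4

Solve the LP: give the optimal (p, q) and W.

The optimum lies where 12p - q = 13 and 4p - q = 4.
Solving simultaneously gives p = 9/8, q = 1/2.

p = 9/8, q = 1/2, maximum W = 49/8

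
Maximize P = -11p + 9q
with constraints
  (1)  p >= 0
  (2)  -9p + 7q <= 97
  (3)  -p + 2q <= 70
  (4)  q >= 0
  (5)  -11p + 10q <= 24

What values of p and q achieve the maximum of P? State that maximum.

p = 0, q = 12/5, maximum P = 108/5

Feasible corners and P = -11p + 9q:
  (0, 0) → P = 0
  (0, 12/5) → P = 108/5
  (163/3, 373/6) → P = -229/6
The feasible region is unbounded (it extends along (2, 1), (1, 0)), but P strictly decreases along every unbounded feasible direction, so there is no improving ray and the maximum is attained at a vertex.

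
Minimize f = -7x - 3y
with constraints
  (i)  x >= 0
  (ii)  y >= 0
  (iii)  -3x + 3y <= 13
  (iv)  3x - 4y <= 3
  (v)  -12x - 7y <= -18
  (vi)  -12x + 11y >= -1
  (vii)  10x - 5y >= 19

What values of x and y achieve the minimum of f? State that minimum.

x = 146/3, y = 53, minimum f = -1499/3

Corner points and f = -7x - 3y:
  (146/3, 53) → f = -1499/3
  (122/15, 187/15) → f = -283/3
  (102/25, 109/25) → f = -1041/25

The optimum lies where -3x + 3y = 13 and -12x + 11y = -1.
Solving simultaneously gives x = 146/3, y = 53.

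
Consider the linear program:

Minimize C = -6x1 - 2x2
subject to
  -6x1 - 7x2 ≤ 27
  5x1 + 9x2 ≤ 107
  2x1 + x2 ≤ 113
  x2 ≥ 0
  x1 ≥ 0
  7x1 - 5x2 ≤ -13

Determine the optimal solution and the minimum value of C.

x1 = 19/4, x2 = 37/4, minimum C = -47

Feasible corners and C = -6x1 - 2x2:
  (0, 107/9) → C = -214/9
  (19/4, 37/4) → C = -47
  (0, 13/5) → C = -26/5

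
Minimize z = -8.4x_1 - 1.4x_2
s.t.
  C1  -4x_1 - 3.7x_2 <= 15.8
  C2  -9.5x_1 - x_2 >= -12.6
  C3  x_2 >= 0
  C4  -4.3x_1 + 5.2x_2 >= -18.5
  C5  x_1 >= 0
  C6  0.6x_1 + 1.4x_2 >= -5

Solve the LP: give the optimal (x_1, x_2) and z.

Extreme points and z = -8.4x_1 - 1.4x_2:
  (126/95, 0) → z = -5292/475
  (0, 63/5) → z = -441/25
  (0, 0) → z = 0

x_1 = 0, x_2 = 12.6, minimum z = -17.64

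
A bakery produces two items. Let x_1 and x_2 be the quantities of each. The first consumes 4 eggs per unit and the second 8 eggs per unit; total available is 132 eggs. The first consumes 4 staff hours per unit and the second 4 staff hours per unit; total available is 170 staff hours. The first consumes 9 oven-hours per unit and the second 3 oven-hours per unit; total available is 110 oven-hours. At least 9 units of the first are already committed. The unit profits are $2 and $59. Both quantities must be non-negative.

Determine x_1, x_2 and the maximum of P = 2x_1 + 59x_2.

Extreme points and P = 2x_1 + 59x_2:
  (110/9, 0) → P = 220/9
  (9, 0) → P = 18
  (9, 29/3) → P = 1765/3

The optimum lies where 9x_1 + 3x_2 = 110 and x_1 = 9.
Solving simultaneously gives x_1 = 9, x_2 = 29/3.

x_1 = 9, x_2 = 29/3, maximum P = 1765/3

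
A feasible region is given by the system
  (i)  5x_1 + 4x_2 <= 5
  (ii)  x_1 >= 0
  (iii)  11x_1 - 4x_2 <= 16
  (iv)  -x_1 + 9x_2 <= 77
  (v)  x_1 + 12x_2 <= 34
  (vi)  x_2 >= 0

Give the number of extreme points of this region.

Intersecting each pair of boundary lines and keeping only the points that satisfy every inequality leaves:
  (0, 5/4)
  (1, 0)
  (0, 0)

3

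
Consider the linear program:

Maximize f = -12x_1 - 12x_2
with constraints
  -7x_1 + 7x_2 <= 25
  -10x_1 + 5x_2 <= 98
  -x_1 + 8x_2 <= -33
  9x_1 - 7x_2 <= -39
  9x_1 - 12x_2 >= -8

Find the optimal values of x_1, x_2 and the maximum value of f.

x_1 = -491/25, x_2 = -492/25, maximum f = 11796/25

Corner points and f = -12x_1 - 12x_2:
  (-561/35, -436/35) → f = 11964/35
  (-244/21, -169/21) → f = 236
  (-491/25, -492/25) → f = 11796/25
  (-412/45, -31/5) → f = 2764/15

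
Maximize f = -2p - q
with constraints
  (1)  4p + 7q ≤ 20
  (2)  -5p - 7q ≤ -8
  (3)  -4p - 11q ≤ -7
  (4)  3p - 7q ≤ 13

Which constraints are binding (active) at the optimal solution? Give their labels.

Vertices and f = -2p - q:
  (-12, 68/7) → f = 100/7
  (33/7, 8/49) → f = -470/49
  (13/9, 1/9) → f = -3
  (192/61, -31/61) → f = -353/61

The maximum is at (-12, 68/7). Substituting into each constraint, equality holds for (1) and (2); the remaining constraints have slack.

(1) and (2)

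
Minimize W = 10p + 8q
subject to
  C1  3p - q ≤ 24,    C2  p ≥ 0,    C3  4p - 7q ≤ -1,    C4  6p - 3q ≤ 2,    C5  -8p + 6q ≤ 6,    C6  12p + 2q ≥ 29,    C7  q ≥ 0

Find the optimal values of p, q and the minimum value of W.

p = 91/48, q = 25/8, minimum W = 1055/24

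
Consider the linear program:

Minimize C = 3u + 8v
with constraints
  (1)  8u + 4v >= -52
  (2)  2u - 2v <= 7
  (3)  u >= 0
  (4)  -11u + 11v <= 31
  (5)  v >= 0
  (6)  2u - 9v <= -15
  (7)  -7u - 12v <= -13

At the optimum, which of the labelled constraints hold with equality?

(3) and (6)

Extreme points and C = 3u + 8v:
  (93/14, 22/7) → C = 631/14
  (0, 31/11) → C = 248/11
  (0, 5/3) → C = 40/3
The feasible region is unbounded (it extends along (1, 1)), but C strictly increases along every unbounded feasible direction, so there is no improving ray and the minimum is attained at a vertex.

The minimum is at (0, 5/3). Substituting into each constraint, equality holds for (3) and (6); the remaining constraints have slack.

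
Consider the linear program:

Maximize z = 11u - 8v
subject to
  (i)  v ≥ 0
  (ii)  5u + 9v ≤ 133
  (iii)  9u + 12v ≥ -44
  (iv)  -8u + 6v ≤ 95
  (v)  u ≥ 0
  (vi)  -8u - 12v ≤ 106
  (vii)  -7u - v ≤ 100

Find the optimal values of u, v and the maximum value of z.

u = 133/5, v = 0, maximum z = 1463/5

Corner points and z = 11u - 8v:
  (133/5, 0) → z = 1463/5
  (0, 0) → z = 0
  (0, 133/9) → z = -1064/9

The optimum lies where v = 0 and 5u + 9v = 133.
Solving simultaneously gives u = 133/5, v = 0.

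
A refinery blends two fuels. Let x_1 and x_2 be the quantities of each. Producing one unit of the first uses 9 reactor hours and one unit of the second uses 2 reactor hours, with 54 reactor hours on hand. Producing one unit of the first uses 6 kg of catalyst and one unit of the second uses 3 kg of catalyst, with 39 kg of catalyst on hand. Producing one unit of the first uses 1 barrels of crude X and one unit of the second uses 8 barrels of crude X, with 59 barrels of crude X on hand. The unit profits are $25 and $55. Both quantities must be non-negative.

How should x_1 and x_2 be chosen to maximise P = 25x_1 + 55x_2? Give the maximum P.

Vertices and P = 25x_1 + 55x_2:
  (0, 0) → P = 0
  (0, 59/8) → P = 3245/8
  (6, 0) → P = 150
  (28/5, 9/5) → P = 239
  (3, 7) → P = 460

x_1 = 3, x_2 = 7, maximum P = 460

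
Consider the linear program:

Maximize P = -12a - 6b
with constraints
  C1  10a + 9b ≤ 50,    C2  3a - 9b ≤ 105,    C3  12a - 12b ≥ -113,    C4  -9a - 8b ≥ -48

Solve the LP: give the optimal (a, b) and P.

a = -253/8, b = -533/24, maximum P = 2051/4

Extreme points and P = -12a - 6b:
  (155/13, -100/13) → P = -1260/13
  (-139/76, 865/114) → P = -448/19
  (-253/8, -533/24) → P = 2051/4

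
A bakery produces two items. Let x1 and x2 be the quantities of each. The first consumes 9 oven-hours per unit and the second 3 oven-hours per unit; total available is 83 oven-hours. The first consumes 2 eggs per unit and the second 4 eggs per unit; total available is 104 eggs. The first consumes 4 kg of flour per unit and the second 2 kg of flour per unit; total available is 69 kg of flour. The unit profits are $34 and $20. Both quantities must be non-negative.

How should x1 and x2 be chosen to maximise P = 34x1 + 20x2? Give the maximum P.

x1 = 2/3, x2 = 77/3, maximum P = 536

Extreme points and P = 34x1 + 20x2:
  (0, 0) → P = 0
  (0, 26) → P = 520
  (83/9, 0) → P = 2822/9
  (2/3, 77/3) → P = 536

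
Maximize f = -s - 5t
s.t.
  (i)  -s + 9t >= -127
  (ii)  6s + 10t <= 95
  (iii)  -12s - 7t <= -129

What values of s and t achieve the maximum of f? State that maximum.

Vertices and f = -s - 5t:
  (2125/64, -667/64) → f = 605/32
  (410/23, -279/23) → f = 985/23
  (625/78, 61/13) → f = -2455/78

s = 410/23, t = -279/23, maximum f = 985/23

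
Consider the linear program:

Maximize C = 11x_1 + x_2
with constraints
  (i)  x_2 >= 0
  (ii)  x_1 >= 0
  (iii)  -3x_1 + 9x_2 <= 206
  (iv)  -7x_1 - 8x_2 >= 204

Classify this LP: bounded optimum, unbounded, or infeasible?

The boundaries x_2 = 0 and x_1 = 0 meet at (0, 0), but that point violates -7x_1 - 8x_2 ≥ 204. Every candidate vertex is excluded by some other constraint, so the feasible region is empty.

infeasible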